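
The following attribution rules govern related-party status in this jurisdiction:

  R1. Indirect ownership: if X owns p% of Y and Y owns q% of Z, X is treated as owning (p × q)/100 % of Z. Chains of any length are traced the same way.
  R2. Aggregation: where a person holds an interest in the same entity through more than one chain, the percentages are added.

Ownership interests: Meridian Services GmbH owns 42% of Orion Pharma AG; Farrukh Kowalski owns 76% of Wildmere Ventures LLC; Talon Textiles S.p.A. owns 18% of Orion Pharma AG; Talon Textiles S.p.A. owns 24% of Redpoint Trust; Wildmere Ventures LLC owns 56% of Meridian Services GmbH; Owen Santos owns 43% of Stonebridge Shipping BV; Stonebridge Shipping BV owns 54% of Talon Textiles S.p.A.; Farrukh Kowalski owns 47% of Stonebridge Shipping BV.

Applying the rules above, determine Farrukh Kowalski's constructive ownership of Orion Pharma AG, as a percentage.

Chain via Stonebridge Shipping BV → Talon Textiles S.p.A. (R1): 47% × 54% × 18% = 4.5684% of Orion Pharma AG.
Chain via Wildmere Ventures LLC → Meridian Services GmbH (R1): 76% × 56% × 42% = 17.8752% of Orion Pharma AG.
Aggregating (R2): 4.5684% + 17.8752% = 22.4436%.

22.4436%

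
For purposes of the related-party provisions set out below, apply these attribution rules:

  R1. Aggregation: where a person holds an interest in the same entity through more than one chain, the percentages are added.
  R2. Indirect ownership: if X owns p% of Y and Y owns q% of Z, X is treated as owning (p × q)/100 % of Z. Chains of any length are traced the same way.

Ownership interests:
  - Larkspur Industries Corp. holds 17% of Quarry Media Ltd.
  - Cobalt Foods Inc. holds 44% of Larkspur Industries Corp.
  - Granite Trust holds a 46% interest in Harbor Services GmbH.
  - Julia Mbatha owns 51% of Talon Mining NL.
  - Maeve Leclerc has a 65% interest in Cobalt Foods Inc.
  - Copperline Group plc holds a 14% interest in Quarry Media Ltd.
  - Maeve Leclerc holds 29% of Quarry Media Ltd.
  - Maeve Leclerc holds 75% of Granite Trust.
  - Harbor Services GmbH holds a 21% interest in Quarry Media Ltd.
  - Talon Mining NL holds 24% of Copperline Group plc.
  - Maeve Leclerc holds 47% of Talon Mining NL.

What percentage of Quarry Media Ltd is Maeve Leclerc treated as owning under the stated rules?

42.6862%

Chain via Talon Mining NL → Copperline Group plc (R2): 47% × 24% × 14% = 1.5792% of Quarry Media Ltd.
Chain via Cobalt Foods Inc. → Larkspur Industries Corp. (R2): 65% × 44% × 17% = 4.862% of Quarry Media Ltd.
Chain via Granite Trust → Harbor Services GmbH (R2): 75% × 46% × 21% = 7.245% of Quarry Media Ltd.
Direct interest in Quarry Media Ltd: 29%.
Aggregating (R1): 1.5792% + 4.862% + 7.245% + 29% = 42.6862%.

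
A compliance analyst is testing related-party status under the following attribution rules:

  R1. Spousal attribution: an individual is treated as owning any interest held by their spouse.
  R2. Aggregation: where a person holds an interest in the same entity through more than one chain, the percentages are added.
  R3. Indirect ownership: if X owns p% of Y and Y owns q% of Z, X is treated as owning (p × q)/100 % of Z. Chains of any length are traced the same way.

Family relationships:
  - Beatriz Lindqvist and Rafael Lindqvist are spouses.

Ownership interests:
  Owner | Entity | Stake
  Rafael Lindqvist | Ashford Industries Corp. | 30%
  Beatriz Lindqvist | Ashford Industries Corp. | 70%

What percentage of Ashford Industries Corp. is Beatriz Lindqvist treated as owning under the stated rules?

By spousal attribution (R1), Beatriz Lindqvist is treated as also owning Rafael Lindqvist's interest in Ashford Industries Corp, giving 70% + 30% = 100%.
Direct interest in Ashford Industries Corp: 100%.

100%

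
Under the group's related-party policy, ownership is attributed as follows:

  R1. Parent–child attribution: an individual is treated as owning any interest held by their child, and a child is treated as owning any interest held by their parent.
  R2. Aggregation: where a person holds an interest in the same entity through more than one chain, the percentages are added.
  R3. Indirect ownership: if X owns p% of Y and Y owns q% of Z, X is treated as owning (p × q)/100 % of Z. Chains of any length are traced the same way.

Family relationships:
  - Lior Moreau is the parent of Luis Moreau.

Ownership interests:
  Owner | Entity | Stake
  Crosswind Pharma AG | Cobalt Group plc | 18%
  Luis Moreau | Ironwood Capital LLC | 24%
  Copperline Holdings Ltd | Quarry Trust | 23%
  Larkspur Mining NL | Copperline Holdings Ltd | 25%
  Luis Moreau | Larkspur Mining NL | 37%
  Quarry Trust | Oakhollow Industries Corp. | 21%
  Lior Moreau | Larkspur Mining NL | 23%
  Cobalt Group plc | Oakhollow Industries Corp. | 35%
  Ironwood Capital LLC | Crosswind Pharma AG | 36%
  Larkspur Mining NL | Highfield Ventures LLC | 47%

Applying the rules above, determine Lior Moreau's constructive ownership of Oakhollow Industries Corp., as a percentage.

1.26882%

By parent–child attribution (R1), Lior Moreau is treated as also owning Luis Moreau's interest in Larkspur Mining NL, giving 23% + 37% = 60%.
By parent–child attribution (R1), Lior Moreau is treated as owning Luis Moreau's 24% interest in Ironwood Capital LLC.
Chain via Larkspur Mining NL → Copperline Holdings Ltd → Quarry Trust (R3): 60% × 25% × 23% × 21% = 0.7245% of Oakhollow Industries Corp.
Chain via Ironwood Capital LLC → Crosswind Pharma AG → Cobalt Group plc (R3): 24% × 36% × 18% × 35% = 0.54432% of Oakhollow Industries Corp.
Aggregating (R2): 0.7245% + 0.54432% = 1.26882%.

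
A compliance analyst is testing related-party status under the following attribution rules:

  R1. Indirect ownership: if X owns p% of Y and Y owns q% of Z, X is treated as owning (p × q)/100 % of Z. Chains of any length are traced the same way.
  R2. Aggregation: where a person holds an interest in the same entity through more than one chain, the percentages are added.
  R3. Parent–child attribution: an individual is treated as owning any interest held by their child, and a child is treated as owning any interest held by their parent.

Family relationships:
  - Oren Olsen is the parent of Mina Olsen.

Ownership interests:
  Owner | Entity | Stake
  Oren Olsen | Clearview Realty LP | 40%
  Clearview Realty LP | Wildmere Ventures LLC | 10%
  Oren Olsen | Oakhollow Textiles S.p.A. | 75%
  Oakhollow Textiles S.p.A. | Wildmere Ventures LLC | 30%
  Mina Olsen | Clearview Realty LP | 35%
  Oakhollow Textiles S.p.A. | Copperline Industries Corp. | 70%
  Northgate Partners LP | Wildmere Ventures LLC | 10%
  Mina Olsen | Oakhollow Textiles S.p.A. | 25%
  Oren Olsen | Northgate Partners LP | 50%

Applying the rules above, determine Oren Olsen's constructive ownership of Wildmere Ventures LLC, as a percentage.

42.5%

By parent–child attribution (R3), Oren Olsen is treated as also owning Mina Olsen's interest in Oakhollow Textiles S.p.A, giving 75% + 25% = 100%.
By parent–child attribution (R3), Oren Olsen is treated as also owning Mina Olsen's interest in Clearview Realty LP, giving 40% + 35% = 75%.
Chain via Northgate Partners LP (R1): 50% × 10% = 5% of Wildmere Ventures LLC.
Chain via Oakhollow Textiles S.p.A. (R1): 100% × 30% = 30% of Wildmere Ventures LLC.
Chain via Clearview Realty LP (R1): 75% × 10% = 7.5% of Wildmere Ventures LLC.
Aggregating (R2): 5% + 30% + 7.5% = 42.5%.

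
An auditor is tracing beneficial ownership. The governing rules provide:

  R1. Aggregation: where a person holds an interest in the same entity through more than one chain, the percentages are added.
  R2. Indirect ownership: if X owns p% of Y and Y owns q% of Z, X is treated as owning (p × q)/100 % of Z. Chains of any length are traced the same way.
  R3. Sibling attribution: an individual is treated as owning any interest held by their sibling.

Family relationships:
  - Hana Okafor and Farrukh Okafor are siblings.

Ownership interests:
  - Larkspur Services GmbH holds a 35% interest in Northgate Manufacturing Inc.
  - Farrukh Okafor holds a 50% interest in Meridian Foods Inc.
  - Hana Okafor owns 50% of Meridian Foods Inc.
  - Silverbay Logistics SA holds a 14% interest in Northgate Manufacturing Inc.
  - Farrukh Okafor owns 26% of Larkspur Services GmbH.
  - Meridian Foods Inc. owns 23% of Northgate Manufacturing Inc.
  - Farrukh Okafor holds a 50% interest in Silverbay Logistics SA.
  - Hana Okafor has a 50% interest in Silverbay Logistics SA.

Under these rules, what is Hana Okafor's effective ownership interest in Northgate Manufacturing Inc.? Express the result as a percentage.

46.1%

By sibling attribution (R3), Hana Okafor is treated as also owning Farrukh Okafor's interest in Meridian Foods Inc, giving 50% + 50% = 100%.
By sibling attribution (R3), Hana Okafor is treated as also owning Farrukh Okafor's interest in Silverbay Logistics SA, giving 50% + 50% = 100%.
By sibling attribution (R3), Hana Okafor is treated as owning Farrukh Okafor's 26% interest in Larkspur Services GmbH.
Chain via Meridian Foods Inc. (R2): 100% × 23% = 23% of Northgate Manufacturing Inc.
Chain via Silverbay Logistics SA (R2): 100% × 14% = 14% of Northgate Manufacturing Inc.
Chain via Larkspur Services GmbH (R2): 26% × 35% = 9.1% of Northgate Manufacturing Inc.
Aggregating (R1): 23% + 14% + 9.1% = 46.1%.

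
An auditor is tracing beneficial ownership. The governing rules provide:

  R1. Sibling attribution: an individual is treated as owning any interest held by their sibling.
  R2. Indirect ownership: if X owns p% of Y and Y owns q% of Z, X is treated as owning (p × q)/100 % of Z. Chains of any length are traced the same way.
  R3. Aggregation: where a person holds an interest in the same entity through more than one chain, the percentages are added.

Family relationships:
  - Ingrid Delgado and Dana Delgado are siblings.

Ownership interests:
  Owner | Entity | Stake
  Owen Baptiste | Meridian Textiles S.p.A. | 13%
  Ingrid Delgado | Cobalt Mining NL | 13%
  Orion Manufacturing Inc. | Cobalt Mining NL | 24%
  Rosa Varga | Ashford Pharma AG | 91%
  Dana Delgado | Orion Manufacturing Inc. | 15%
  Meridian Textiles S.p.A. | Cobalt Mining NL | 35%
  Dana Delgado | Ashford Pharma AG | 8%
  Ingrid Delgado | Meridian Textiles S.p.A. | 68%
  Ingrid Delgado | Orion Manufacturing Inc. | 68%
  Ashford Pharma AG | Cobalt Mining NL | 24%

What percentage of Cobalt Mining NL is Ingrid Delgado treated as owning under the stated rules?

By sibling attribution (R1), Ingrid Delgado is treated as also owning Dana Delgado's interest in Orion Manufacturing Inc, giving 68% + 15% = 83%.
By sibling attribution (R1), Ingrid Delgado is treated as owning Dana Delgado's 8% interest in Ashford Pharma AG.
Chain via Orion Manufacturing Inc. (R2): 83% × 24% = 19.92% of Cobalt Mining NL.
Chain via Meridian Textiles S.p.A. (R2): 68% × 35% = 23.8% of Cobalt Mining NL.
Direct interest in Cobalt Mining NL: 13%.
Chain via Ashford Pharma AG (R2): 8% × 24% = 1.92% of Cobalt Mining NL.
Aggregating (R3): 19.92% + 23.8% + 13% + 1.92% = 58.64%.

58.64%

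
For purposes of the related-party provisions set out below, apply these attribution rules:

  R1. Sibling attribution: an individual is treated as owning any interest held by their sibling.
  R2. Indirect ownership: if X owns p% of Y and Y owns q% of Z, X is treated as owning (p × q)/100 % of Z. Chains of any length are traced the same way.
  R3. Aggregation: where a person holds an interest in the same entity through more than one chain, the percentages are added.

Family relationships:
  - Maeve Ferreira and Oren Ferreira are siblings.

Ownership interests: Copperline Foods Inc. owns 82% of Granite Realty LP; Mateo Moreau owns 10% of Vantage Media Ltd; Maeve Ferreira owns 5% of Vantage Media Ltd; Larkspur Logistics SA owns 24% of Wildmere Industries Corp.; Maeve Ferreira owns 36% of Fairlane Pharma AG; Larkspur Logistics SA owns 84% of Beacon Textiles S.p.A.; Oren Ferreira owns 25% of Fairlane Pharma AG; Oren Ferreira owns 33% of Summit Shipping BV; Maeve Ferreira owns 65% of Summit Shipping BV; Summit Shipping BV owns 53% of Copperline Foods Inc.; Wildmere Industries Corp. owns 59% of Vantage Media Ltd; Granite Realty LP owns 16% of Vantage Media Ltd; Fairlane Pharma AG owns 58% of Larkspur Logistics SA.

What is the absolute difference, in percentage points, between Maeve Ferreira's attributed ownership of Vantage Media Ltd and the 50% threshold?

33.175664

By sibling attribution (R1), Maeve Ferreira is treated as also owning Oren Ferreira's interest in Fairlane Pharma AG, giving 36% + 25% = 61%.
By sibling attribution (R1), Maeve Ferreira is treated as also owning Oren Ferreira's interest in Summit Shipping BV, giving 65% + 33% = 98%.
Chain via Fairlane Pharma AG → Larkspur Logistics SA → Wildmere Industries Corp. (R2): 61% × 58% × 24% × 59% = 5.009808% of Vantage Media Ltd.
Chain via Summit Shipping BV → Copperline Foods Inc. → Granite Realty LP (R2): 98% × 53% × 82% × 16% = 6.814528% of Vantage Media Ltd.
Direct interest in Vantage Media Ltd: 5%.
Aggregating (R3): 5.009808% + 6.814528% + 5% = 16.824336%.
16.824336% falls short of the 50% threshold by 33.175664 percentage points.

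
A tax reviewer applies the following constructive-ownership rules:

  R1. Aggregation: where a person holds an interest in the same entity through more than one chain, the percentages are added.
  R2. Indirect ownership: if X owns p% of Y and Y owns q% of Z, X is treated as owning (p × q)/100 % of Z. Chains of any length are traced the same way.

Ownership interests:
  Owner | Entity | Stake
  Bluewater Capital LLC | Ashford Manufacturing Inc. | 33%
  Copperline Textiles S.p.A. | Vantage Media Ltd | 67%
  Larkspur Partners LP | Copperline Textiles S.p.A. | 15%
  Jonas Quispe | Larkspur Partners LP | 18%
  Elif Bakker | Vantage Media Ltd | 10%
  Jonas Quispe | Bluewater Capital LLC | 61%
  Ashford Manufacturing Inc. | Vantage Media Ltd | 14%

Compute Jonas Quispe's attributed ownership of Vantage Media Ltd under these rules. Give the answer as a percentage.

4.6272%

Chain via Larkspur Partners LP → Copperline Textiles S.p.A. (R2): 18% × 15% × 67% = 1.809% of Vantage Media Ltd.
Chain via Bluewater Capital LLC → Ashford Manufacturing Inc. (R2): 61% × 33% × 14% = 2.8182% of Vantage Media Ltd.
Aggregating (R1): 1.809% + 2.8182% = 4.6272%.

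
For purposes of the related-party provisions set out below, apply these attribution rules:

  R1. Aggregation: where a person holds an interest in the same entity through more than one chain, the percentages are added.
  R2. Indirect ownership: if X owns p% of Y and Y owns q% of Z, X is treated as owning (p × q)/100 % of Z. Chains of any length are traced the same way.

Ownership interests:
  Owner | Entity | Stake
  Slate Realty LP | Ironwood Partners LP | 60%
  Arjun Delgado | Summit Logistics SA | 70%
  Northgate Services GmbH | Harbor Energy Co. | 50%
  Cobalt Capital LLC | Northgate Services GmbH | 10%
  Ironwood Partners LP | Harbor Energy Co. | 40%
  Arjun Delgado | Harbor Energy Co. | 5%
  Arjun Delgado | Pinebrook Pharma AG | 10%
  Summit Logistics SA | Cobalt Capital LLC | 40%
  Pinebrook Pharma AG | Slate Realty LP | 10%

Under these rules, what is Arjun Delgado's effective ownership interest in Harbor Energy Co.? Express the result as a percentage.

6.64%

Chain via Pinebrook Pharma AG → Slate Realty LP → Ironwood Partners LP (R2): 10% × 10% × 60% × 40% = 0.24% of Harbor Energy Co.
Chain via Summit Logistics SA → Cobalt Capital LLC → Northgate Services GmbH (R2): 70% × 40% × 10% × 50% = 1.4% of Harbor Energy Co.
Direct interest in Harbor Energy Co: 5%.
Aggregating (R1): 0.24% + 1.4% + 5% = 6.64%.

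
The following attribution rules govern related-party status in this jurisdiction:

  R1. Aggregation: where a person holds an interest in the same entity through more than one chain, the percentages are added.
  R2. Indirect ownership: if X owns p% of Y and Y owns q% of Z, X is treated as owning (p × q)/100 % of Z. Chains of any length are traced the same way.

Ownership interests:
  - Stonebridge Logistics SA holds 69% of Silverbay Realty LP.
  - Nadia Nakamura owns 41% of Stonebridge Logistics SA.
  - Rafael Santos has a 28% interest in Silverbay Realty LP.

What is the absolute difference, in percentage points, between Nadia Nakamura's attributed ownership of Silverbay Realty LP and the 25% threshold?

Chain via Stonebridge Logistics SA (R2): 41% × 69% = 28.29% of Silverbay Realty LP.
28.29% exceeds the 25% threshold by 3.29 percentage points.

3.29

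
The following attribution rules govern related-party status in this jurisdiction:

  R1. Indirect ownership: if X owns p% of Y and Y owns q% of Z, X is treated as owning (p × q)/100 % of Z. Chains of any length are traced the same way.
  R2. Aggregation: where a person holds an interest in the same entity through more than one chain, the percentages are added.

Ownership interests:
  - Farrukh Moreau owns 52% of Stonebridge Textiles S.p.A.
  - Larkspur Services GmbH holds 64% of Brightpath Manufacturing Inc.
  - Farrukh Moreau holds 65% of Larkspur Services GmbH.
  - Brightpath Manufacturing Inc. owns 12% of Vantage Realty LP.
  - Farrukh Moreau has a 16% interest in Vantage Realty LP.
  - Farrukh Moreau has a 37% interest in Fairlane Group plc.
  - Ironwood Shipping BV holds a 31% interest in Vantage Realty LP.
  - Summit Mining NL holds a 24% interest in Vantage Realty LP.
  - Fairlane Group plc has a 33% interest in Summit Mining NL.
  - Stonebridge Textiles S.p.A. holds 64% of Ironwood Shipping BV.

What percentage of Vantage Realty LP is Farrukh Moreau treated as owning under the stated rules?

34.2392%

Chain via Stonebridge Textiles S.p.A. → Ironwood Shipping BV (R1): 52% × 64% × 31% = 10.3168% of Vantage Realty LP.
Chain via Larkspur Services GmbH → Brightpath Manufacturing Inc. (R1): 65% × 64% × 12% = 4.992% of Vantage Realty LP.
Chain via Fairlane Group plc → Summit Mining NL (R1): 37% × 33% × 24% = 2.9304% of Vantage Realty LP.
Direct interest in Vantage Realty LP: 16%.
Aggregating (R2): 10.3168% + 4.992% + 2.9304% + 16% = 34.2392%.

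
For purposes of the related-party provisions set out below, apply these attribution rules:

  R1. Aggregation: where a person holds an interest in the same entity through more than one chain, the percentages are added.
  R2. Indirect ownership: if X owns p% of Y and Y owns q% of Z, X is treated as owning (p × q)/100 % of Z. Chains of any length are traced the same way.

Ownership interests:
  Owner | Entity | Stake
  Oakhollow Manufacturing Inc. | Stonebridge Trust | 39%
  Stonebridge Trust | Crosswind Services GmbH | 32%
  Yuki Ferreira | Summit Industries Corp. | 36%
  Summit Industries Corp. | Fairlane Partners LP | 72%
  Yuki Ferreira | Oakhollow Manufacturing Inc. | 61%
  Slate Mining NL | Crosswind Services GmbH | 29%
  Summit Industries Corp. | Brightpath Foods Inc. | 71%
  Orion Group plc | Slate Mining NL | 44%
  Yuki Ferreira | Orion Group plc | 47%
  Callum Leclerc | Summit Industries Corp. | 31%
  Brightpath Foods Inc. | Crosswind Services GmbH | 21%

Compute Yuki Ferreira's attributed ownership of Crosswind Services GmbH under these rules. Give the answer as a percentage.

18.9776%

Chain via Oakhollow Manufacturing Inc. → Stonebridge Trust (R2): 61% × 39% × 32% = 7.6128% of Crosswind Services GmbH.
Chain via Orion Group plc → Slate Mining NL (R2): 47% × 44% × 29% = 5.9972% of Crosswind Services GmbH.
Chain via Summit Industries Corp. → Brightpath Foods Inc. (R2): 36% × 71% × 21% = 5.3676% of Crosswind Services GmbH.
Aggregating (R1): 7.6128% + 5.9972% + 5.3676% = 18.9776%.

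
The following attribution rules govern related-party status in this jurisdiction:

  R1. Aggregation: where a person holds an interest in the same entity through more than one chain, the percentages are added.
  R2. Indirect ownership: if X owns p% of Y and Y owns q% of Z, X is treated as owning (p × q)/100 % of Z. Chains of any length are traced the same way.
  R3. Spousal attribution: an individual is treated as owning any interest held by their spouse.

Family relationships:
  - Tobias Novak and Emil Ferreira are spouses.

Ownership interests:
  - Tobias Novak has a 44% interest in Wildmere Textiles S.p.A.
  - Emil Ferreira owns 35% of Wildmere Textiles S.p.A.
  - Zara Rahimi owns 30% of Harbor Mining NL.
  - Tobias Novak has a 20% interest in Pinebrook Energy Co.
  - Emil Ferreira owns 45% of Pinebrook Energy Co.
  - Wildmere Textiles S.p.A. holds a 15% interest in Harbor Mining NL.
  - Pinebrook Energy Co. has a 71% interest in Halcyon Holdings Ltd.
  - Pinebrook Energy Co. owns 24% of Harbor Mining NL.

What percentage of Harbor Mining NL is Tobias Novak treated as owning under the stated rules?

27.45%

By spousal attribution (R3), Tobias Novak is treated as also owning Emil Ferreira's interest in Pinebrook Energy Co, giving 20% + 45% = 65%.
By spousal attribution (R3), Tobias Novak is treated as also owning Emil Ferreira's interest in Wildmere Textiles S.p.A, giving 44% + 35% = 79%.
Chain via Pinebrook Energy Co. (R2): 65% × 24% = 15.6% of Harbor Mining NL.
Chain via Wildmere Textiles S.p.A. (R2): 79% × 15% = 11.85% of Harbor Mining NL.
Aggregating (R1): 15.6% + 11.85% = 27.45%.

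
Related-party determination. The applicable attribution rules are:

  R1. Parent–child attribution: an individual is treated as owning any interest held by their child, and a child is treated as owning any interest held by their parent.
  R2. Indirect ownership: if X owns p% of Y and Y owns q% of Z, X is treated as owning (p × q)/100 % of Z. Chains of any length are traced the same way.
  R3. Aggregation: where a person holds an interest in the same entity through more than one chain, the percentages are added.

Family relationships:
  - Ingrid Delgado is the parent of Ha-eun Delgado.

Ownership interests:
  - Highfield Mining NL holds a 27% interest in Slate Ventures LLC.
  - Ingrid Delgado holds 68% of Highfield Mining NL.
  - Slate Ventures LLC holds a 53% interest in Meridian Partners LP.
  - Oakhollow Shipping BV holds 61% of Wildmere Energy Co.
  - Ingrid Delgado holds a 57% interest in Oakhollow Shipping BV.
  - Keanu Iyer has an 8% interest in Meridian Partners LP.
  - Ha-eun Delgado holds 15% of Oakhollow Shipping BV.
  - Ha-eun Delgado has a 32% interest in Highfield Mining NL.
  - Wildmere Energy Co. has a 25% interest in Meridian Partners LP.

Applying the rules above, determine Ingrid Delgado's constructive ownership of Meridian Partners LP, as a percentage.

25.29%

By parent–child attribution (R1), Ingrid Delgado is treated as also owning Ha-eun Delgado's interest in Oakhollow Shipping BV, giving 57% + 15% = 72%.
By parent–child attribution (R1), Ingrid Delgado is treated as also owning Ha-eun Delgado's interest in Highfield Mining NL, giving 68% + 32% = 100%.
Chain via Oakhollow Shipping BV → Wildmere Energy Co. (R2): 72% × 61% × 25% = 10.98% of Meridian Partners LP.
Chain via Highfield Mining NL → Slate Ventures LLC (R2): 100% × 27% × 53% = 14.31% of Meridian Partners LP.
Aggregating (R3): 10.98% + 14.31% = 25.29%.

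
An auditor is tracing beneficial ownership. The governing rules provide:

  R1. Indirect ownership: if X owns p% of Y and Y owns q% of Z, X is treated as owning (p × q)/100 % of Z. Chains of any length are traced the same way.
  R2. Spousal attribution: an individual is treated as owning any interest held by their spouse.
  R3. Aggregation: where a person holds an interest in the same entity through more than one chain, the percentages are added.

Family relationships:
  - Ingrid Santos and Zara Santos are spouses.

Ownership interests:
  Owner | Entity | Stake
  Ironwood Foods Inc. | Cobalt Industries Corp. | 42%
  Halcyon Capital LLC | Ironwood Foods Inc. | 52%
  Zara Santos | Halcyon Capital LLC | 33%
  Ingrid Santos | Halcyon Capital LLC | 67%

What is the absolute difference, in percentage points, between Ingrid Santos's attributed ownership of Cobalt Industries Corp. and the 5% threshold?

16.84

By spousal attribution (R2), Ingrid Santos is treated as also owning Zara Santos's interest in Halcyon Capital LLC, giving 67% + 33% = 100%.
Chain via Halcyon Capital LLC → Ironwood Foods Inc. (R1): 100% × 52% × 42% = 21.84% of Cobalt Industries Corp.
21.84% exceeds the 5% threshold by 16.84 percentage points.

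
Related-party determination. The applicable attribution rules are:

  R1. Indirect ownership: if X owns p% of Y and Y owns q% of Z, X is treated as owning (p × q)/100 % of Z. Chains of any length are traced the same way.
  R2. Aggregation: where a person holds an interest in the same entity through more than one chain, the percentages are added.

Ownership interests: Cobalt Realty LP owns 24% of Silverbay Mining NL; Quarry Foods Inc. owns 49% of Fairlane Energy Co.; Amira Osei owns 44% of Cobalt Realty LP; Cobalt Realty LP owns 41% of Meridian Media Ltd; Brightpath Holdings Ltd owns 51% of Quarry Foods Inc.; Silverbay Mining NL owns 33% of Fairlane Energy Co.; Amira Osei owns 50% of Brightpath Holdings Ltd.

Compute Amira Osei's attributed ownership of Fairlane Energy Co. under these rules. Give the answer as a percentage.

Chain via Cobalt Realty LP → Silverbay Mining NL (R1): 44% × 24% × 33% = 3.4848% of Fairlane Energy Co.
Chain via Brightpath Holdings Ltd → Quarry Foods Inc. (R1): 50% × 51% × 49% = 12.495% of Fairlane Energy Co.
Aggregating (R2): 3.4848% + 12.495% = 15.9798%.

15.9798%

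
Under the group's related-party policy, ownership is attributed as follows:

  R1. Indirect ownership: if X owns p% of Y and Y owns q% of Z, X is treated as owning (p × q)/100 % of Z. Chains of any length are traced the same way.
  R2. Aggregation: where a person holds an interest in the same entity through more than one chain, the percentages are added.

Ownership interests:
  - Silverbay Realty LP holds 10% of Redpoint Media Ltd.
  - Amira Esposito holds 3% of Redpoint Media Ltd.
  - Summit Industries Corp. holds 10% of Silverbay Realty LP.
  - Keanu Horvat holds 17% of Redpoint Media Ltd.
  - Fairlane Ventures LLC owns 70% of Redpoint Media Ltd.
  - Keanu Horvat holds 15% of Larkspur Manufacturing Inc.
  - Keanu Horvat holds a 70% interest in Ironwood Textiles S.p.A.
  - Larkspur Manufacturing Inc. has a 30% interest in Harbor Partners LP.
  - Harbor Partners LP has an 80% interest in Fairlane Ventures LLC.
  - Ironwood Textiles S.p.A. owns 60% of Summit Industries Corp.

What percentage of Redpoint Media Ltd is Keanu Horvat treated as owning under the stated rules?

19.94%

Chain via Ironwood Textiles S.p.A. → Summit Industries Corp. → Silverbay Realty LP (R1): 70% × 60% × 10% × 10% = 0.42% of Redpoint Media Ltd.
Chain via Larkspur Manufacturing Inc. → Harbor Partners LP → Fairlane Ventures LLC (R1): 15% × 30% × 80% × 70% = 2.52% of Redpoint Media Ltd.
Direct interest in Redpoint Media Ltd: 17%.
Aggregating (R2): 0.42% + 2.52% + 17% = 19.94%.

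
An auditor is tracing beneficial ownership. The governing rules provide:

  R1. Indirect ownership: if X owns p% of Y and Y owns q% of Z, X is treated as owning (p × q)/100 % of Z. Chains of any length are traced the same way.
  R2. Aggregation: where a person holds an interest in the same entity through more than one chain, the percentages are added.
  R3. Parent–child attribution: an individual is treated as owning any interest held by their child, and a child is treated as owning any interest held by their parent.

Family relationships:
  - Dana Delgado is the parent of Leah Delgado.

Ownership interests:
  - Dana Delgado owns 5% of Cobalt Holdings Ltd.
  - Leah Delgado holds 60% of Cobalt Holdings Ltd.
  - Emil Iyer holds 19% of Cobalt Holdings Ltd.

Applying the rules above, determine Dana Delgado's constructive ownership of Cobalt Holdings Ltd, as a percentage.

By parent–child attribution (R3), Dana Delgado is treated as also owning Leah Delgado's interest in Cobalt Holdings Ltd, giving 5% + 60% = 65%.
Direct interest in Cobalt Holdings Ltd: 65%.

65%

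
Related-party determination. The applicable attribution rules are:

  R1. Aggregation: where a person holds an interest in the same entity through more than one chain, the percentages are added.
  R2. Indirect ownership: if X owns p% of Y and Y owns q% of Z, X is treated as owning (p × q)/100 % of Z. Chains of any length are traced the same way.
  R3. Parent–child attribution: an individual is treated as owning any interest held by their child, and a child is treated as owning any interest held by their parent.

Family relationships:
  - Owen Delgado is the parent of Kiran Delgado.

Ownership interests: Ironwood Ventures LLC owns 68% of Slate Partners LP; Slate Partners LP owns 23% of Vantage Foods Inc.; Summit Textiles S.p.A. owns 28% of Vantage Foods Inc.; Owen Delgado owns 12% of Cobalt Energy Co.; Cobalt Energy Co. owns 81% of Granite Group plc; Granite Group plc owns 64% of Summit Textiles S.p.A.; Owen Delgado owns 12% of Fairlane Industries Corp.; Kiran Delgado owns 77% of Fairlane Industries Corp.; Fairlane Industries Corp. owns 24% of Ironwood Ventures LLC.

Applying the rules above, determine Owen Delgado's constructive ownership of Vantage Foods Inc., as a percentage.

5.082528%

By parent–child attribution (R3), Owen Delgado is treated as also owning Kiran Delgado's interest in Fairlane Industries Corp, giving 12% + 77% = 89%.
Chain via Cobalt Energy Co. → Granite Group plc → Summit Textiles S.p.A. (R2): 12% × 81% × 64% × 28% = 1.741824% of Vantage Foods Inc.
Chain via Fairlane Industries Corp. → Ironwood Ventures LLC → Slate Partners LP (R2): 89% × 24% × 68% × 23% = 3.340704% of Vantage Foods Inc.
Aggregating (R1): 1.741824% + 3.340704% = 5.082528%.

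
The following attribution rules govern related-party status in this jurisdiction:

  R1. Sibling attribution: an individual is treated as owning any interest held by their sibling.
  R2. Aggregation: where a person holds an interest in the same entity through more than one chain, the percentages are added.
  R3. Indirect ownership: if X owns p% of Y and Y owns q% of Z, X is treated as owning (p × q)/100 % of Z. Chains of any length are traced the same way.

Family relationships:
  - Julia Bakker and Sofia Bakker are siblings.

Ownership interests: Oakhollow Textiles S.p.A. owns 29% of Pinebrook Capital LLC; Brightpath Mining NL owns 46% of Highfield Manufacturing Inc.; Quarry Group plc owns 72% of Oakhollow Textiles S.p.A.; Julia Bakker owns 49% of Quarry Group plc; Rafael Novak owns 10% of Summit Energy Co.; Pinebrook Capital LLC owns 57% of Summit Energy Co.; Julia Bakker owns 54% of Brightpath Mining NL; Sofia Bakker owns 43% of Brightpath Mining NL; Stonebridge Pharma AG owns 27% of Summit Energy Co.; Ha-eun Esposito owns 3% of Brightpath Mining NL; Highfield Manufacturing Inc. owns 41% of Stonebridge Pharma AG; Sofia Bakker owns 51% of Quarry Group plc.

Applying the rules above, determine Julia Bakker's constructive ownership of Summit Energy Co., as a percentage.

16.841034%

By sibling attribution (R1), Julia Bakker is treated as also owning Sofia Bakker's interest in Brightpath Mining NL, giving 54% + 43% = 97%.
By sibling attribution (R1), Julia Bakker is treated as also owning Sofia Bakker's interest in Quarry Group plc, giving 49% + 51% = 100%.
Chain via Brightpath Mining NL → Highfield Manufacturing Inc. → Stonebridge Pharma AG (R3): 97% × 46% × 41% × 27% = 4.939434% of Summit Energy Co.
Chain via Quarry Group plc → Oakhollow Textiles S.p.A. → Pinebrook Capital LLC (R3): 100% × 72% × 29% × 57% = 11.9016% of Summit Energy Co.
Aggregating (R2): 4.939434% + 11.9016% = 16.841034%.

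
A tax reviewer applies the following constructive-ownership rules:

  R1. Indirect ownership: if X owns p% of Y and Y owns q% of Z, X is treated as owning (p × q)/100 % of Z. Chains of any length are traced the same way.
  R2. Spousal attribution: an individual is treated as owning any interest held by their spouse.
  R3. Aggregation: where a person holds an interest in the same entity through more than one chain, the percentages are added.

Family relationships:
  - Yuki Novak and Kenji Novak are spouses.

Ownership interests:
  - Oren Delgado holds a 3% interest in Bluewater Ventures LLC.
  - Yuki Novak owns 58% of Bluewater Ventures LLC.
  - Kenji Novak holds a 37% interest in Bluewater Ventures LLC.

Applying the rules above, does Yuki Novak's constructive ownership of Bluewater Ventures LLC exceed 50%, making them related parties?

By spousal attribution (R2), Yuki Novak is treated as also owning Kenji Novak's interest in Bluewater Ventures LLC, giving 58% + 37% = 95%.
Direct interest in Bluewater Ventures LLC: 95%.
95% exceeds the 50% threshold, so Yuki is a related party to Bluewater Ventures LLC.

Yes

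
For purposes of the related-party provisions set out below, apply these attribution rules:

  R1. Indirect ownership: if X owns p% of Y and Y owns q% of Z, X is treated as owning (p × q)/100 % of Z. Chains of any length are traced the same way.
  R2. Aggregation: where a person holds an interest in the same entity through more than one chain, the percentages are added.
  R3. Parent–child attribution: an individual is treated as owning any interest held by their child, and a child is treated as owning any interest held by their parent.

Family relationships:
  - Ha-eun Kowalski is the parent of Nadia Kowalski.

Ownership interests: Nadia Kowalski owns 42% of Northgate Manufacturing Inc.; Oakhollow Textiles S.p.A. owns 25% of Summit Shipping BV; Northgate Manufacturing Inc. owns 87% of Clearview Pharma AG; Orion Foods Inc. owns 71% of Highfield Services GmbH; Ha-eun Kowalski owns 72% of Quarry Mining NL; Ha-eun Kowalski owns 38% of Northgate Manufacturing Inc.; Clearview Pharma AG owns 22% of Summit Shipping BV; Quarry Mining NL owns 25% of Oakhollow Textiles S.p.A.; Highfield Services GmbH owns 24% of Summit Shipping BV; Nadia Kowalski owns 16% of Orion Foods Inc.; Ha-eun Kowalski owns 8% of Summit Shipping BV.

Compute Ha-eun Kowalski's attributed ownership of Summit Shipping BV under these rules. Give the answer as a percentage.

30.5384%

By parent–child attribution (R3), Ha-eun Kowalski is treated as also owning Nadia Kowalski's interest in Northgate Manufacturing Inc, giving 38% + 42% = 80%.
By parent–child attribution (R3), Ha-eun Kowalski is treated as owning Nadia Kowalski's 16% interest in Orion Foods Inc.
Chain via Quarry Mining NL → Oakhollow Textiles S.p.A. (R1): 72% × 25% × 25% = 4.5% of Summit Shipping BV.
Chain via Northgate Manufacturing Inc. → Clearview Pharma AG (R1): 80% × 87% × 22% = 15.312% of Summit Shipping BV.
Direct interest in Summit Shipping BV: 8%.
Chain via Orion Foods Inc. → Highfield Services GmbH (R1): 16% × 71% × 24% = 2.7264% of Summit Shipping BV.
Aggregating (R2): 4.5% + 15.312% + 8% + 2.7264% = 30.5384%.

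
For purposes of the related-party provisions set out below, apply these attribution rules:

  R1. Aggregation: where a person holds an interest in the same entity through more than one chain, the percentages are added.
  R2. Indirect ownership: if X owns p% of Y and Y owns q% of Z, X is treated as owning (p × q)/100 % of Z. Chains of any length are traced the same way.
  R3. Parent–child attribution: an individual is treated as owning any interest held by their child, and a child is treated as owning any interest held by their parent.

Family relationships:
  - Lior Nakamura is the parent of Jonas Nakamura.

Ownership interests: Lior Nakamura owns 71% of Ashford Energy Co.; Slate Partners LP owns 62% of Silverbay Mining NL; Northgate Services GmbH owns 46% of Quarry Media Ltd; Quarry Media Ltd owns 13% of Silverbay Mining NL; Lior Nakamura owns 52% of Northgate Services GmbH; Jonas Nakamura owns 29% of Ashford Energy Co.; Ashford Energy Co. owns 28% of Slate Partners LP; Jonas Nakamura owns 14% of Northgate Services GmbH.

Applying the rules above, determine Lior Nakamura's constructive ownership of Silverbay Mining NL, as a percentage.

By parent–child attribution (R3), Lior Nakamura is treated as also owning Jonas Nakamura's interest in Ashford Energy Co, giving 71% + 29% = 100%.
By parent–child attribution (R3), Lior Nakamura is treated as also owning Jonas Nakamura's interest in Northgate Services GmbH, giving 52% + 14% = 66%.
Chain via Ashford Energy Co. → Slate Partners LP (R2): 100% × 28% × 62% = 17.36% of Silverbay Mining NL.
Chain via Northgate Services GmbH → Quarry Media Ltd (R2): 66% × 46% × 13% = 3.9468% of Silverbay Mining NL.
Aggregating (R1): 17.36% + 3.9468% = 21.3068%.

21.3068%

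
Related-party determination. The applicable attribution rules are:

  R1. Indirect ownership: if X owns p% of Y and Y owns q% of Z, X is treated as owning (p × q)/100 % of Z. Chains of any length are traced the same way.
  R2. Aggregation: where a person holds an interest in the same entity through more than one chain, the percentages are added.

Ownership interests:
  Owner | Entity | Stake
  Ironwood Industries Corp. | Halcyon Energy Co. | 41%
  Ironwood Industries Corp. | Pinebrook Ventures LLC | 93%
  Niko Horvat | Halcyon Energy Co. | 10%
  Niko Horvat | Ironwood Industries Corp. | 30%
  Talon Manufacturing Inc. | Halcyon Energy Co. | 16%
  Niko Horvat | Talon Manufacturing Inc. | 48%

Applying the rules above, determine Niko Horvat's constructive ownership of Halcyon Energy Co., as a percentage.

29.98%

Chain via Ironwood Industries Corp. (R1): 30% × 41% = 12.3% of Halcyon Energy Co.
Chain via Talon Manufacturing Inc. (R1): 48% × 16% = 7.68% of Halcyon Energy Co.
Direct interest in Halcyon Energy Co: 10%.
Aggregating (R2): 12.3% + 7.68% + 10% = 29.98%.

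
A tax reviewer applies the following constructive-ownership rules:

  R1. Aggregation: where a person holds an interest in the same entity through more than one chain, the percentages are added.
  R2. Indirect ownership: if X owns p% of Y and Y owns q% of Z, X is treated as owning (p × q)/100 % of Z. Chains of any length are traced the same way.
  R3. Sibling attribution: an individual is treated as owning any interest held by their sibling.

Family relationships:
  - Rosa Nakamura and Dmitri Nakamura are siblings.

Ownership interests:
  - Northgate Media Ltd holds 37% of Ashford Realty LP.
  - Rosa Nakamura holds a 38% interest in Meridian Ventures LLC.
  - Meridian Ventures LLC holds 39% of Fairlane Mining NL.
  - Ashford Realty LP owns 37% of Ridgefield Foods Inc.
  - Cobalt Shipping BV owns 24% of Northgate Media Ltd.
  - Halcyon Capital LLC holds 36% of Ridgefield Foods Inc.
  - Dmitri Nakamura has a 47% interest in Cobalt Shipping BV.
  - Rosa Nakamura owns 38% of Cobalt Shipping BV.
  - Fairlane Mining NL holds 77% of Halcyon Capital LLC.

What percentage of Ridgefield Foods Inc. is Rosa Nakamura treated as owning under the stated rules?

6.900864%

By sibling attribution (R3), Rosa Nakamura is treated as also owning Dmitri Nakamura's interest in Cobalt Shipping BV, giving 38% + 47% = 85%.
Chain via Meridian Ventures LLC → Fairlane Mining NL → Halcyon Capital LLC (R2): 38% × 39% × 77% × 36% = 4.108104% of Ridgefield Foods Inc.
Chain via Cobalt Shipping BV → Northgate Media Ltd → Ashford Realty LP (R2): 85% × 24% × 37% × 37% = 2.79276% of Ridgefield Foods Inc.
Aggregating (R1): 4.108104% + 2.79276% = 6.900864%.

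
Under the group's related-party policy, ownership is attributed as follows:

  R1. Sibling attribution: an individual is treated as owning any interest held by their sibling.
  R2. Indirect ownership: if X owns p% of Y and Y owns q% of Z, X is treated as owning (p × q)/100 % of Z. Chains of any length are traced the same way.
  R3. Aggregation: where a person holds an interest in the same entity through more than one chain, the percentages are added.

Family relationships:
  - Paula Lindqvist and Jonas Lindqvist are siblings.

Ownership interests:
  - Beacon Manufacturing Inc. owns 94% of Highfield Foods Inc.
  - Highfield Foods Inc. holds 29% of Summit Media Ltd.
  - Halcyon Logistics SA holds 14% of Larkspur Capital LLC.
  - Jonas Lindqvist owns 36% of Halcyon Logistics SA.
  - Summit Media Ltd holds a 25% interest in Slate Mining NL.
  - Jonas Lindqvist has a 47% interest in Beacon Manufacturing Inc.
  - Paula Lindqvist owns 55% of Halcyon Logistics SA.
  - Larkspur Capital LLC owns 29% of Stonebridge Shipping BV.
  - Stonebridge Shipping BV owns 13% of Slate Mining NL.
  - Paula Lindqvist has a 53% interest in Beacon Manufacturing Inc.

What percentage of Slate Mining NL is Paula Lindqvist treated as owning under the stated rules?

By sibling attribution (R1), Paula Lindqvist is treated as also owning Jonas Lindqvist's interest in Halcyon Logistics SA, giving 55% + 36% = 91%.
By sibling attribution (R1), Paula Lindqvist is treated as also owning Jonas Lindqvist's interest in Beacon Manufacturing Inc, giving 53% + 47% = 100%.
Chain via Halcyon Logistics SA → Larkspur Capital LLC → Stonebridge Shipping BV (R2): 91% × 14% × 29% × 13% = 0.480298% of Slate Mining NL.
Chain via Beacon Manufacturing Inc. → Highfield Foods Inc. → Summit Media Ltd (R2): 100% × 94% × 29% × 25% = 6.815% of Slate Mining NL.
Aggregating (R3): 0.480298% + 6.815% = 7.295298%.

7.295298%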